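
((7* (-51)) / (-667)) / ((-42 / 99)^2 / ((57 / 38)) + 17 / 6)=2332638 / 12871099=0.18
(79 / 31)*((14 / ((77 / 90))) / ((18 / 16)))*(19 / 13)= 240160 / 4433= 54.18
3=3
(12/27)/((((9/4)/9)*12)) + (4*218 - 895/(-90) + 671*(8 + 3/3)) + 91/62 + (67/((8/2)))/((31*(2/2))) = 23178541/3348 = 6923.10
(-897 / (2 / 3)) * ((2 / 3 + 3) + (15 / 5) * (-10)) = 70863 / 2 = 35431.50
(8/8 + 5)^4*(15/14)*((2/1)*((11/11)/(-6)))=-3240/7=-462.86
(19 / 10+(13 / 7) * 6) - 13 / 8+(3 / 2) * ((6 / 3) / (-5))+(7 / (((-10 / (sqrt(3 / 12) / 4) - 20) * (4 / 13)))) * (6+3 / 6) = 52299 / 5600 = 9.34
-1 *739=-739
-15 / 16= -0.94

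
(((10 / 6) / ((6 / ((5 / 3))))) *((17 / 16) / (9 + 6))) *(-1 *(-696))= 2465 / 108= 22.82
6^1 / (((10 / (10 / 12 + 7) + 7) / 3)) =846 / 389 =2.17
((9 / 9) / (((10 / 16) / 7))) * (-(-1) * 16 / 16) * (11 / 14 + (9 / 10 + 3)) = 1312 / 25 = 52.48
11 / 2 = 5.50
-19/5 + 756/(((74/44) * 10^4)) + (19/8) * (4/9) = -561832/208125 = -2.70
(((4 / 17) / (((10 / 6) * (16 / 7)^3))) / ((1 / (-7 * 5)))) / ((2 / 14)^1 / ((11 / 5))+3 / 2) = -554631 / 2097664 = -0.26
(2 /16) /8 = 1 /64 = 0.02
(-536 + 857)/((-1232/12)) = -963/308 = -3.13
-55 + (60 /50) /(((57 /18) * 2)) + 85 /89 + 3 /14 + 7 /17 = -107113029 /2012290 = -53.23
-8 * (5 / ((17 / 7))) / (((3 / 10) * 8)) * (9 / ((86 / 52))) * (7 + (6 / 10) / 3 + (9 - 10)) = -169260 / 731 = -231.55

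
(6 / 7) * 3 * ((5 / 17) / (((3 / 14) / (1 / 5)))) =12 / 17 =0.71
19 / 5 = 3.80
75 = 75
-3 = -3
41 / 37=1.11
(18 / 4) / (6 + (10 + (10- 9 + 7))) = 3 / 16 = 0.19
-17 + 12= -5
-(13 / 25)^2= -169 / 625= -0.27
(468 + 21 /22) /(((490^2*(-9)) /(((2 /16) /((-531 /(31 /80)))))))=106609 /5385308544000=0.00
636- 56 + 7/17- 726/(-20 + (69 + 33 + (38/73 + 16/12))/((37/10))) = 272548617/555730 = 490.43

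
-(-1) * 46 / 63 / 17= 46 / 1071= 0.04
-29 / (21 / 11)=-15.19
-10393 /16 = -649.56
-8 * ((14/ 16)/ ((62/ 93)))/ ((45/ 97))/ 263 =-0.09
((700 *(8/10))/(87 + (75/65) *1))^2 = 13249600/328329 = 40.35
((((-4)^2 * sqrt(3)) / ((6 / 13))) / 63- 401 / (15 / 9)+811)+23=104 * sqrt(3) / 189+2967 / 5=594.35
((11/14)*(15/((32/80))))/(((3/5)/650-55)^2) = 2178515625/223653430063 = 0.01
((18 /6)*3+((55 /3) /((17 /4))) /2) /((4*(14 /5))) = 2845 /2856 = 1.00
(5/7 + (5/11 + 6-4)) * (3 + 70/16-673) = -324825/154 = -2109.25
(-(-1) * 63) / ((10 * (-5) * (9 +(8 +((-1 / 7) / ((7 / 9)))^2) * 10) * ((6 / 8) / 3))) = -302526 / 5362475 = -0.06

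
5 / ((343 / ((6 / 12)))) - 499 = -342309 / 686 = -498.99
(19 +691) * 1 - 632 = 78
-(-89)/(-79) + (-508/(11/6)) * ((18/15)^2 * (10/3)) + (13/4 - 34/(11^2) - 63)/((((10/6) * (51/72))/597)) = -25747367231/812515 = -31688.48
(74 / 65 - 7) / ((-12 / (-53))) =-6731 / 260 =-25.89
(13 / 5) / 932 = 13 / 4660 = 0.00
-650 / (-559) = 50 / 43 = 1.16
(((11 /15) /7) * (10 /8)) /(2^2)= 0.03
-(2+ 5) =-7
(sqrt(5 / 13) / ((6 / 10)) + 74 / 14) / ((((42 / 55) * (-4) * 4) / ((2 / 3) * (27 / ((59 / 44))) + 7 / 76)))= -123331175 / 21092736 - 16666375 * sqrt(65) / 117516672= -6.99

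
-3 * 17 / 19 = -51 / 19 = -2.68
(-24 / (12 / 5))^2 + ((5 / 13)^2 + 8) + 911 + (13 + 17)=177306 / 169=1049.15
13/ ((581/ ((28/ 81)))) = 52/ 6723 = 0.01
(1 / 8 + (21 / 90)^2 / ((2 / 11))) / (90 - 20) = 191 / 31500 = 0.01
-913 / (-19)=913 / 19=48.05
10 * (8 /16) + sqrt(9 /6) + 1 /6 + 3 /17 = sqrt(6) /2 + 545 /102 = 6.57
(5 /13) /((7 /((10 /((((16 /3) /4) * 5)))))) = 15 /182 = 0.08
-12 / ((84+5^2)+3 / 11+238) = -33 / 955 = -0.03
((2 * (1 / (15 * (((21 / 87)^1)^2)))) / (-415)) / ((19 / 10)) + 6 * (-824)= -5730569044 / 1159095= -4944.00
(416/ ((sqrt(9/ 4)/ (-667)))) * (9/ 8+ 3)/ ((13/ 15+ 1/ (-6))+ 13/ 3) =-22891440/ 151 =-151598.94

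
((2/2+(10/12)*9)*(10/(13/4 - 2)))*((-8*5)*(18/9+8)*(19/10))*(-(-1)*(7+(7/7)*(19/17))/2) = -209760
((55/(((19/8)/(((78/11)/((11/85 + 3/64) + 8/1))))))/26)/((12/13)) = 707200/845101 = 0.84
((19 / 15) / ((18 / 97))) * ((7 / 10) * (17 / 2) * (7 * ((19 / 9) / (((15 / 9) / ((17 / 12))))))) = 495875737 / 972000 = 510.16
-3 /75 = -1 /25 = -0.04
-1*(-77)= 77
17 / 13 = 1.31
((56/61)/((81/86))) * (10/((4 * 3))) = 12040/14823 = 0.81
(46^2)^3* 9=85268672064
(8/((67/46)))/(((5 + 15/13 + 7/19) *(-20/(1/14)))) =-0.00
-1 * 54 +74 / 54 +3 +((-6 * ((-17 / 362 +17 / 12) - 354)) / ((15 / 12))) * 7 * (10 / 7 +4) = 1570440776 / 24435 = 64270.14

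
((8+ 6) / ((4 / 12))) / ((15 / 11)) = 30.80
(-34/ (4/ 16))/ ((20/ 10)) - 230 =-298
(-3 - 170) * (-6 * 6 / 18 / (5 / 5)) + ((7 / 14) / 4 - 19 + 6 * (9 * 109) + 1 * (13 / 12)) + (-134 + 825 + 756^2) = 13882589 / 24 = 578441.21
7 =7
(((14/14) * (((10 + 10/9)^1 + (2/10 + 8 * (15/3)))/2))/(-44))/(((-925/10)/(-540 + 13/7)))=-8698003/2564100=-3.39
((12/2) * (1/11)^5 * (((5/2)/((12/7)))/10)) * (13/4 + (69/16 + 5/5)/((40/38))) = 3717/82458112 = 0.00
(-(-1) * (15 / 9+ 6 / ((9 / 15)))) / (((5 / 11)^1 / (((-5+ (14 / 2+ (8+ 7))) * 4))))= 5236 / 3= 1745.33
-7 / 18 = -0.39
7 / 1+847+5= 859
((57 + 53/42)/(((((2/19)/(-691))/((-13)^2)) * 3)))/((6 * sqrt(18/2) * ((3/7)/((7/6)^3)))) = -1862286274121/419904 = -4435028.66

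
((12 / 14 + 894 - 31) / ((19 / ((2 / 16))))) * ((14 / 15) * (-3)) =-6047 / 380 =-15.91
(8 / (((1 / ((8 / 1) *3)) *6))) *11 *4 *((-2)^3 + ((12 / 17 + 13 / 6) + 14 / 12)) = -284416 / 51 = -5576.78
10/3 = 3.33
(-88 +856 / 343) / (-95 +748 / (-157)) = 0.86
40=40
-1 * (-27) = 27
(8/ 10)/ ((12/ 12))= 4/ 5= 0.80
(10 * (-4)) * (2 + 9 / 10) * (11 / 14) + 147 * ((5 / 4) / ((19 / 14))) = 11771 / 266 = 44.25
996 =996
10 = 10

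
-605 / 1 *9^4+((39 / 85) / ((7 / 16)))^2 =-1405268215749 / 354025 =-3969403.90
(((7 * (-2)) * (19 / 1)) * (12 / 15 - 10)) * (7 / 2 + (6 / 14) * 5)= 69046 / 5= 13809.20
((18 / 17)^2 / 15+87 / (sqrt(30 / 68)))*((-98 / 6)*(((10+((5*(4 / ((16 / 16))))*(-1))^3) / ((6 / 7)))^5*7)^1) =16239041160393140477500 / 27+34024850991313727585481875*sqrt(510) / 729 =1054633435218386530876089.00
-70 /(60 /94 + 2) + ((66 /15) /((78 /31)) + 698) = 8139187 /12090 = 673.22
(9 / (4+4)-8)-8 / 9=-559 / 72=-7.76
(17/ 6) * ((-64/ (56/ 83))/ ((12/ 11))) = -15521/ 63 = -246.37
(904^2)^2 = 667841990656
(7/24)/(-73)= -7/1752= -0.00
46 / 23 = 2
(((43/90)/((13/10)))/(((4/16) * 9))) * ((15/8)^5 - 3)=9475351/2875392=3.30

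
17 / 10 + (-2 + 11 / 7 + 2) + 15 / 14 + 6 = 362 / 35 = 10.34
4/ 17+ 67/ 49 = 1335/ 833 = 1.60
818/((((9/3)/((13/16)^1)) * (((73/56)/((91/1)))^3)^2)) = 11640005600891268138696704/454002678867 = 25638627573607.79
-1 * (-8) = 8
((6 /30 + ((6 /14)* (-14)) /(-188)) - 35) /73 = -16341 /34310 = -0.48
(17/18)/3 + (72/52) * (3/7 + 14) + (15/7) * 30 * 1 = 415619/4914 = 84.58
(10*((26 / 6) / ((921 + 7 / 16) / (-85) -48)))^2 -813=-812.46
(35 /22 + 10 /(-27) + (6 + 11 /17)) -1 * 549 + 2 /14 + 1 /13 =-497054345 /918918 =-540.91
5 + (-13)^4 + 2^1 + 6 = 28574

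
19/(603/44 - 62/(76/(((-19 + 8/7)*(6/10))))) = 0.85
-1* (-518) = 518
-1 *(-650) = 650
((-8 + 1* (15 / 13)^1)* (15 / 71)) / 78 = -445 / 23998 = -0.02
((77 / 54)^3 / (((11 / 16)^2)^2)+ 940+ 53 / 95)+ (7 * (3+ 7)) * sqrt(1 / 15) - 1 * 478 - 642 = -3423960791 / 20568735+ 14 * sqrt(15) / 3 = -148.39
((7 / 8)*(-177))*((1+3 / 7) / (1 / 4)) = -885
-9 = -9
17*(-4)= -68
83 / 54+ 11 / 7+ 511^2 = 98704913 / 378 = 261124.11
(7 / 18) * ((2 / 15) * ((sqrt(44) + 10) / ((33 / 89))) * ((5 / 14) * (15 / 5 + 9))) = 356 * sqrt(11) / 297 + 1780 / 297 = 9.97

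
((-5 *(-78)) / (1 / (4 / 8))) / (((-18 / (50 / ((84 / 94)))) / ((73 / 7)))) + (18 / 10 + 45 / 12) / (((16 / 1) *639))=-63336254561 / 10019520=-6321.29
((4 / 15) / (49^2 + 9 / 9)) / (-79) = -2 / 1423185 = -0.00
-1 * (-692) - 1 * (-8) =700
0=0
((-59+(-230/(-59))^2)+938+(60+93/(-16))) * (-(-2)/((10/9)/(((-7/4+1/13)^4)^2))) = 1560288415974580130161779/14887465201439866880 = 104805.51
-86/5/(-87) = 86/435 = 0.20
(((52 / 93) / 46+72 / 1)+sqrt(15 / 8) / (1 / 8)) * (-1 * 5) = -770170 / 2139 - 10 * sqrt(30) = -414.83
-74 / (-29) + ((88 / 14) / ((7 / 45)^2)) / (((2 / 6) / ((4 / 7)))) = 31184474 / 69629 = 447.87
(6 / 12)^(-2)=4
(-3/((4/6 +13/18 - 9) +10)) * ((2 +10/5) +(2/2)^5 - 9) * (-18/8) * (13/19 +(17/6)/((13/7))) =-265275/10621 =-24.98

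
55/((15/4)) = 44/3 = 14.67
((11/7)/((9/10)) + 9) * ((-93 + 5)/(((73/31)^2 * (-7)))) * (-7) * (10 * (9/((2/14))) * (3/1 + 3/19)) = -34351521600/101251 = -339270.94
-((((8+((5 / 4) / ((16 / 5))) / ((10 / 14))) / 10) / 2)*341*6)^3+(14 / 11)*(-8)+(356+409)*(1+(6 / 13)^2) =-325737436028323002319 / 487325696000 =-668418346.71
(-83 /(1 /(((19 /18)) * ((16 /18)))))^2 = 39790864 /6561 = 6064.76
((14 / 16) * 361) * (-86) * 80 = -2173220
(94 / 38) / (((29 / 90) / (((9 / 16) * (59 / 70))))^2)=1073425527 / 200440576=5.36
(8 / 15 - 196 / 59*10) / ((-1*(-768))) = -113 / 2655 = -0.04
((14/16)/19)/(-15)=-7/2280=-0.00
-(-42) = 42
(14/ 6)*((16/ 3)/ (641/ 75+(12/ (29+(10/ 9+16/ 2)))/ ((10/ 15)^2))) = 120050/ 89283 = 1.34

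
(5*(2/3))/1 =10/3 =3.33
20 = 20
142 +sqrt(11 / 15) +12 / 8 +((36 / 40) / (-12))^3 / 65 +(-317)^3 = -31854868.64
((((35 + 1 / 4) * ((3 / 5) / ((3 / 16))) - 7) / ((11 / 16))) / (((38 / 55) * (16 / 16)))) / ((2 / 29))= 61364 / 19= 3229.68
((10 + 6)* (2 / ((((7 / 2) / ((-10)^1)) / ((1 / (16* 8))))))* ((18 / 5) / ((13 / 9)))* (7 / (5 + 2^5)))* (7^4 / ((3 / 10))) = -1296540 / 481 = -2695.51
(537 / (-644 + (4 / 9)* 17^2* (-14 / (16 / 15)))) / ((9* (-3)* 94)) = 179 / 1971039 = 0.00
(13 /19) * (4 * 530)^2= 58427200 /19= 3075115.79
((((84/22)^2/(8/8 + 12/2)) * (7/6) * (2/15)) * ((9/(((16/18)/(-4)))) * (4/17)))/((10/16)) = -254016/51425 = -4.94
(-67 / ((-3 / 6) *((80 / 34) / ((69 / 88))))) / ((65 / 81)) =6365871 / 114400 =55.65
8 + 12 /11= 100 /11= 9.09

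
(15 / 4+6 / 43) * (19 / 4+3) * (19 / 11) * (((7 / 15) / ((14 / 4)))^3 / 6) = 131347 / 6385500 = 0.02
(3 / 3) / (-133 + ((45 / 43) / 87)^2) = -1555009 / 206815972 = -0.01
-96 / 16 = -6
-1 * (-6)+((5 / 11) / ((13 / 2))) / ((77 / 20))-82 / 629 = 40778412 / 6925919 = 5.89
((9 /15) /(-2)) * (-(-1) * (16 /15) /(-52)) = 2 /325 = 0.01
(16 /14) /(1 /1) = 8 /7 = 1.14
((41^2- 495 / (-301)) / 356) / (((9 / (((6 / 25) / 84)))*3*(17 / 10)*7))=126619 / 3012556995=0.00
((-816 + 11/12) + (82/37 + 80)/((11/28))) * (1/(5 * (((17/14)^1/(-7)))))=28995799/41514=698.46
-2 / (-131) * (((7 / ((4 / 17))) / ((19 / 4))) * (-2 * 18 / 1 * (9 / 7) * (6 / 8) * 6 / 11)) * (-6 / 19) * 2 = 594864 / 520201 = 1.14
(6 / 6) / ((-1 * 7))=-1 / 7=-0.14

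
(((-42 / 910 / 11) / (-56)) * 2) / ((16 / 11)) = 3 / 29120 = 0.00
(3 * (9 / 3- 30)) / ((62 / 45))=-58.79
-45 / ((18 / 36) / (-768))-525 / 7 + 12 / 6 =69047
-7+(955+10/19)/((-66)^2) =-561193/82764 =-6.78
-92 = -92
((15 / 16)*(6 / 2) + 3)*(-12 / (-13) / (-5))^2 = 837 / 4225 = 0.20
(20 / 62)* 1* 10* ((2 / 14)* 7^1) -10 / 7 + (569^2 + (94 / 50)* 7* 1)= 1756484568 / 5425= 323775.96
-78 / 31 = -2.52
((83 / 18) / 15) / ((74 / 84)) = 581 / 1665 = 0.35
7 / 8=0.88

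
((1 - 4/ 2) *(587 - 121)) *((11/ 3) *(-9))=15378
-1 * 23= -23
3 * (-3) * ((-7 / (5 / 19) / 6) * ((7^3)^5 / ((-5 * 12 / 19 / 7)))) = -83979615549381727 / 200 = -419898077746908.64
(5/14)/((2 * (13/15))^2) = 1125/9464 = 0.12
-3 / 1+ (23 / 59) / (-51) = -9050 / 3009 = -3.01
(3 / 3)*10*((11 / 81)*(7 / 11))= 70 / 81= 0.86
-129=-129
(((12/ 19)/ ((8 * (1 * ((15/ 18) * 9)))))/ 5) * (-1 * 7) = -7/ 475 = -0.01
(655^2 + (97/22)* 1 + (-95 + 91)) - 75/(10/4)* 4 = 9435919/22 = 428905.41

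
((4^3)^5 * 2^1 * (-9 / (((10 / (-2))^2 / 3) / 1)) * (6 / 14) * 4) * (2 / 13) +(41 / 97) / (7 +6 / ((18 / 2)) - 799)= -320447819192485137 / 523882450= -611678858.86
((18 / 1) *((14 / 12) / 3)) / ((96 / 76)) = 133 / 24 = 5.54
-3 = -3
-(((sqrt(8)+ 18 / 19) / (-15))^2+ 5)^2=-167560522417 / 6597500625 - 6549392*sqrt(2) / 38581875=-25.64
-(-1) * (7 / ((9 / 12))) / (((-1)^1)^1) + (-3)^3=-109 / 3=-36.33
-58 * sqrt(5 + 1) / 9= -58 * sqrt(6) / 9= -15.79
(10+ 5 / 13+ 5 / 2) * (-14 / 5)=-469 / 13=-36.08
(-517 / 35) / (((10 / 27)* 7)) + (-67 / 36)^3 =-694070227 / 57153600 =-12.14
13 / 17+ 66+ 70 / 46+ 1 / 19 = 507691 / 7429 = 68.34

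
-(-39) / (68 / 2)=39 / 34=1.15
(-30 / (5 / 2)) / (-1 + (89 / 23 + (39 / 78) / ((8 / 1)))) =-4.09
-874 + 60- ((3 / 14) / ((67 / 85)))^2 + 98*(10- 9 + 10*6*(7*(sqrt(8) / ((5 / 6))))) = -630033329 / 879844 + 98784*sqrt(2) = 138985.60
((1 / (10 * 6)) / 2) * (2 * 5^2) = 0.42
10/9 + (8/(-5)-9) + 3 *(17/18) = -599/90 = -6.66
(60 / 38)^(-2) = 0.40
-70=-70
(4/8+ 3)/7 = 1/2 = 0.50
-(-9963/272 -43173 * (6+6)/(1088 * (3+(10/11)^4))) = 8946774/53923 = 165.92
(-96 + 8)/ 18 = -44/ 9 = -4.89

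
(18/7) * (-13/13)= -18/7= -2.57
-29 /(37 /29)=-22.73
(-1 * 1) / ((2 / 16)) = -8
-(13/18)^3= -0.38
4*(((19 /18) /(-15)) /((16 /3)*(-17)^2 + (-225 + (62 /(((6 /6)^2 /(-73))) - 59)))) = 19 /220635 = 0.00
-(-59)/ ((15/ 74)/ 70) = 61124/ 3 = 20374.67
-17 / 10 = -1.70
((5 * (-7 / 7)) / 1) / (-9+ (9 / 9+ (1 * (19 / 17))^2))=1445 / 1951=0.74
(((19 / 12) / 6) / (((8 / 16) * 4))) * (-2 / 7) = -19 / 504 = -0.04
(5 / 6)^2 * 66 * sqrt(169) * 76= 135850 / 3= 45283.33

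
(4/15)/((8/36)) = 6/5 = 1.20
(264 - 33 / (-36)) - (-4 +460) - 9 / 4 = -580 / 3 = -193.33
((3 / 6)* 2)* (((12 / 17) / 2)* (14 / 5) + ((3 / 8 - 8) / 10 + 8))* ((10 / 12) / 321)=1243 / 58208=0.02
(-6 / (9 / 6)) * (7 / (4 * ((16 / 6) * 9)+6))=-14 / 51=-0.27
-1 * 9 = -9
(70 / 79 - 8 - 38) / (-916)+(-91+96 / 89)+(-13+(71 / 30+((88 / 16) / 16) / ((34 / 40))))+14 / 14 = -325507400833 / 3284601960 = -99.10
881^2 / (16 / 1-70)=-776161 / 54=-14373.35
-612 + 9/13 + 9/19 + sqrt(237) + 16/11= -1655684/2717 + sqrt(237)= -593.98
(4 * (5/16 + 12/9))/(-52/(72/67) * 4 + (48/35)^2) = -290325/8452856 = -0.03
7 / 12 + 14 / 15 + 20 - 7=871 / 60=14.52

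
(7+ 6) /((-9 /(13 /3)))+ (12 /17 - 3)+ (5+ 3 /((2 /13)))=14639 /918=15.95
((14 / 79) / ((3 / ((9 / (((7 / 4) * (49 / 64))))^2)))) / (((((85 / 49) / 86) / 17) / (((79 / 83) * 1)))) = 304349184 / 142345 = 2138.11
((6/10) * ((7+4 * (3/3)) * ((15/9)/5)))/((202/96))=528/505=1.05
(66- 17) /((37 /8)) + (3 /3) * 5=577 /37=15.59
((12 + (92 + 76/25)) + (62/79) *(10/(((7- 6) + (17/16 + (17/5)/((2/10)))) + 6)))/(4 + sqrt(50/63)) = 10712646504/379356025- 127531506 *sqrt(14)/75871205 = 21.95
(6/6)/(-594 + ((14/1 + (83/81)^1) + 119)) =-81/37258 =-0.00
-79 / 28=-2.82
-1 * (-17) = 17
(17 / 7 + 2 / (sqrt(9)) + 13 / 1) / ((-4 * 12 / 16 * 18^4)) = -169 / 3306744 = -0.00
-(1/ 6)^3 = -1/ 216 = -0.00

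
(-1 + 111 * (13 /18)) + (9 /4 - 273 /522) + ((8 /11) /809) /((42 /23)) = 584540305 /7225988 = 80.89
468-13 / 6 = 2795 / 6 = 465.83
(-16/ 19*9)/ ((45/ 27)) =-432/ 95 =-4.55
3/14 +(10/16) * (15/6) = 199/112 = 1.78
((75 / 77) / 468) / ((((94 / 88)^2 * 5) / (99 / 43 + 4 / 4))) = 31240 / 25931451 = 0.00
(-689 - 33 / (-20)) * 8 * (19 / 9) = -522386 / 45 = -11608.58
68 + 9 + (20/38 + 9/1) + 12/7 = 11736/133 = 88.24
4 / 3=1.33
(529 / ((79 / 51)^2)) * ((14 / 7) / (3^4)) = 305762 / 56169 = 5.44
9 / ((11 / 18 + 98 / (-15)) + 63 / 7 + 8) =0.81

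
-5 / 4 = -1.25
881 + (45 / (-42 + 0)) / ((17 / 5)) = 209603 / 238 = 880.68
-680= -680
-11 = -11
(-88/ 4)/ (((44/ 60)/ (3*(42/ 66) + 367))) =-121740/ 11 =-11067.27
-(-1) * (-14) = -14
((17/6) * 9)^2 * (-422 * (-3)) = 1646433/2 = 823216.50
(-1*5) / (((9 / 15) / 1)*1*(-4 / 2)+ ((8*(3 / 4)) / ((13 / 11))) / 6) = 325 / 23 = 14.13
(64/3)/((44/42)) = 224/11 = 20.36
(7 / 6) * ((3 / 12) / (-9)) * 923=-6461 / 216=-29.91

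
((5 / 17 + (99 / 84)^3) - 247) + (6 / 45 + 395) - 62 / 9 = 2404388509 / 16793280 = 143.18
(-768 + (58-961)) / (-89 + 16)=1671 / 73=22.89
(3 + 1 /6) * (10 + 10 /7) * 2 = 1520 /21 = 72.38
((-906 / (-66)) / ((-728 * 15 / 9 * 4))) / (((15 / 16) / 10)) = -151 / 5005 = -0.03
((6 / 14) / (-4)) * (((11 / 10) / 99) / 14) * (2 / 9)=-1 / 52920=-0.00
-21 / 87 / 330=-7 / 9570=-0.00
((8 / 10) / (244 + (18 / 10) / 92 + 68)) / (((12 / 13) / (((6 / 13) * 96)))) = 0.12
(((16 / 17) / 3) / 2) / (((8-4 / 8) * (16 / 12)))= 4 / 255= 0.02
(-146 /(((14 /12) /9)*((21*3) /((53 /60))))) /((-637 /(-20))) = -15476 /31213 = -0.50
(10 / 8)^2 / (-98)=-25 / 1568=-0.02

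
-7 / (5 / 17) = -119 / 5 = -23.80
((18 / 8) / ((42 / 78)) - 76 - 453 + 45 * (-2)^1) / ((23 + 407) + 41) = -17215 / 13188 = -1.31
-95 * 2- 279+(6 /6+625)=157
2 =2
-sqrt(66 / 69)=-0.98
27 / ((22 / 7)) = 189 / 22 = 8.59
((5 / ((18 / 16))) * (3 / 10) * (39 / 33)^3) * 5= 43940 / 3993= 11.00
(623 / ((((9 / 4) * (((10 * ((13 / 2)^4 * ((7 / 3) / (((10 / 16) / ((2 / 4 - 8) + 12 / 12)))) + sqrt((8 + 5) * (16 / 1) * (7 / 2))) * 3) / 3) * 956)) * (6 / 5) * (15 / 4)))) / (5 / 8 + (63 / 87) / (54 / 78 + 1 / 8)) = -1403551516640 / 14273229481909219251 - 280812800 * sqrt(182) / 61850661088273283421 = -0.00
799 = 799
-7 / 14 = -0.50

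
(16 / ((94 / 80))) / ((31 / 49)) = 21.52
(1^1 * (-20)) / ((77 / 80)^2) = -128000 / 5929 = -21.59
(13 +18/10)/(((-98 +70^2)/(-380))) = -2812/2401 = -1.17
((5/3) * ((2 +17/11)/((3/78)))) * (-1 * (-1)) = 1690/11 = 153.64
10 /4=5 /2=2.50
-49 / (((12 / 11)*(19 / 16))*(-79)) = 2156 / 4503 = 0.48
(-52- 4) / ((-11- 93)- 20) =14 / 31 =0.45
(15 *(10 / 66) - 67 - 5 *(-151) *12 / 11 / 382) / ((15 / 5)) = -131462 / 6303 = -20.86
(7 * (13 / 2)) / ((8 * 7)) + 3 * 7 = 349 / 16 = 21.81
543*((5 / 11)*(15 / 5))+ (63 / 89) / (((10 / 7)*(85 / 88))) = 308298069 / 416075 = 740.97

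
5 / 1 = 5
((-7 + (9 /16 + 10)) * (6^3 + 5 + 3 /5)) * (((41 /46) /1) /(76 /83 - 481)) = -53729967 /36659240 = -1.47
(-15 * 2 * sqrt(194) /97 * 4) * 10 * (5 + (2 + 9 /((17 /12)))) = -272400 * sqrt(194) /1649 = -2300.84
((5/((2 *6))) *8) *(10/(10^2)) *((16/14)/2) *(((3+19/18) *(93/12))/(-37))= -2263/13986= -0.16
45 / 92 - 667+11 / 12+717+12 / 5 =53.81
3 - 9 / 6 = 3 / 2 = 1.50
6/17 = 0.35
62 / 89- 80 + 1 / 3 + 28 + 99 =12824 / 267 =48.03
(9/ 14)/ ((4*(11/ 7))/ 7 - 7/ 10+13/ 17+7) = 5355/ 66329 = 0.08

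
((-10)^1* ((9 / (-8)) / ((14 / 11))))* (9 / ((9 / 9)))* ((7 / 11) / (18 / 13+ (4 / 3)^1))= 15795 / 848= 18.63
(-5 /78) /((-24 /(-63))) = -35 /208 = -0.17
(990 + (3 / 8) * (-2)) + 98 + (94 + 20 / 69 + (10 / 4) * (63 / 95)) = 6204689 / 5244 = 1183.20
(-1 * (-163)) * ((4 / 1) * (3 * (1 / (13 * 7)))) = 1956 / 91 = 21.49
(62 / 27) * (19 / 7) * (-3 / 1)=-18.70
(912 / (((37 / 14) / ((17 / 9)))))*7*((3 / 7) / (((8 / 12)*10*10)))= 29.33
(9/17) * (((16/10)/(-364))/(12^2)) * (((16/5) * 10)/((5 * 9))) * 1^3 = -4/348075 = -0.00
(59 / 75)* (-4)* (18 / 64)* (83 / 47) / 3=-4897 / 9400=-0.52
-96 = -96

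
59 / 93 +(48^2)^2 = 493682747 / 93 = 5308416.63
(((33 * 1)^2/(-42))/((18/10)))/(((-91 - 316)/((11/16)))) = 605/24864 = 0.02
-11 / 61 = -0.18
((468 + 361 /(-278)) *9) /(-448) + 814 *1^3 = 100211129 /124544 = 804.62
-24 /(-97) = 24 /97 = 0.25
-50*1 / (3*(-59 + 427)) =-25 / 552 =-0.05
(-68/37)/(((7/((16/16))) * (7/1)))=-68/1813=-0.04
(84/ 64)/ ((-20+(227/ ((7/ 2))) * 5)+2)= 147/ 34304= 0.00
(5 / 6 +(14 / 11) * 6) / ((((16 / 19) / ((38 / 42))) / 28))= 201799 / 792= 254.80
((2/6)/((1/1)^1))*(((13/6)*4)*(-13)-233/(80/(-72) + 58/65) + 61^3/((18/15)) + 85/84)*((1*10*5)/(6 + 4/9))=12774992925/25984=491648.43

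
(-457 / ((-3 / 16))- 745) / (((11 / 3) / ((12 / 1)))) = 5538.55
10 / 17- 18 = -296 / 17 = -17.41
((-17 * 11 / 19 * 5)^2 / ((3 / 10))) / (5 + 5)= 874225 / 1083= 807.23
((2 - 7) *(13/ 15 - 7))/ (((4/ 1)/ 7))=161/ 3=53.67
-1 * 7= -7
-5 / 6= -0.83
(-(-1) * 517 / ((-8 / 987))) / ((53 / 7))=-3571953 / 424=-8424.42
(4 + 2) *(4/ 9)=8/ 3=2.67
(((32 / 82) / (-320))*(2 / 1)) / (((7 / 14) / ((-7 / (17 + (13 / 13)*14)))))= 7 / 6355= 0.00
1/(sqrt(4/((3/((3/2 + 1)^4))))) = 2 * sqrt(3)/25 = 0.14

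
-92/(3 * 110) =-46/165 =-0.28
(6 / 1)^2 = 36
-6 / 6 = -1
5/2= 2.50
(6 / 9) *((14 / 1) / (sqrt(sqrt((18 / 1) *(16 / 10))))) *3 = 14 *sqrt(3) *5^(1 / 4) / 3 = 12.09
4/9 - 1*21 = -185/9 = -20.56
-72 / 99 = -8 / 11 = -0.73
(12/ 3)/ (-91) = -4/ 91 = -0.04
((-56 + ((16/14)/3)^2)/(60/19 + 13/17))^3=-503624204815353043456/174439813247898723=-2887.09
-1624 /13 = -124.92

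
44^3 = 85184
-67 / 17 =-3.94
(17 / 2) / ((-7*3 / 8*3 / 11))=-748 / 63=-11.87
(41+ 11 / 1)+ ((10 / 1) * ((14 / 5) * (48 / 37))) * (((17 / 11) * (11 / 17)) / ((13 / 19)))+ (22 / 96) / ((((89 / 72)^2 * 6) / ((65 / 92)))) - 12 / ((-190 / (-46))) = 102.20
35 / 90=7 / 18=0.39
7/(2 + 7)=7/9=0.78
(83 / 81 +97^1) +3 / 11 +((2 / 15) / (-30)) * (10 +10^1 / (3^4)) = 3939431 / 40095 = 98.25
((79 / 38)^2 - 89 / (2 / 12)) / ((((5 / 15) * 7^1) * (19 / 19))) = -227.00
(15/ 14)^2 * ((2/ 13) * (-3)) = -0.53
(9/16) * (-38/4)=-171/32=-5.34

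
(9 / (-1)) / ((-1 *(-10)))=-9 / 10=-0.90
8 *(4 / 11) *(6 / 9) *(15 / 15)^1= 64 / 33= 1.94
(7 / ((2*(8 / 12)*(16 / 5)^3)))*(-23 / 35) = -1725 / 16384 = -0.11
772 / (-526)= -386 / 263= -1.47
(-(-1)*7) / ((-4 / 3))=-5.25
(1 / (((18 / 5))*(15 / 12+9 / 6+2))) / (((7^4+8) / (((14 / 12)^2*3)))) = 245 / 2471634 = 0.00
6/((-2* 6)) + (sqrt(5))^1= -1/2 + sqrt(5)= 1.74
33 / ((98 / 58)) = 957 / 49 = 19.53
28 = 28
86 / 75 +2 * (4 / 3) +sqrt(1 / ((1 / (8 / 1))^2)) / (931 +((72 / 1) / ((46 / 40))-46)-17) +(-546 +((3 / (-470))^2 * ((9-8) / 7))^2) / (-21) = 8012674521715861769 / 268683970488990000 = 29.82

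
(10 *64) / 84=160 / 21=7.62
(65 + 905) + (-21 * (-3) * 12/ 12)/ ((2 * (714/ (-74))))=32869/ 34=966.74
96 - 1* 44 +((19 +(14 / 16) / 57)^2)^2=5655219179475073 / 43237380096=130794.68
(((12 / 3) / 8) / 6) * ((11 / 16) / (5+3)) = 11 / 1536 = 0.01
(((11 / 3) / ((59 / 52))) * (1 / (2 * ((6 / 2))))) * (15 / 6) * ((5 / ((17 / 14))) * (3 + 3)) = 33.27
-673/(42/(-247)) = 166231/42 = 3957.88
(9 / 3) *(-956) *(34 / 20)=-24378 / 5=-4875.60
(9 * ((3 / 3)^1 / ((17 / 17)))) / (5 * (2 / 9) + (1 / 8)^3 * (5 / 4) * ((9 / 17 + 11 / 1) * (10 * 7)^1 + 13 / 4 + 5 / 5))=11280384 / 3875245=2.91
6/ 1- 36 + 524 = 494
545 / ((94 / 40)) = 10900 / 47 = 231.91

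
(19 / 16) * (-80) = -95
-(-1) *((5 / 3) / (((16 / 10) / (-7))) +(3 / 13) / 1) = -2203 / 312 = -7.06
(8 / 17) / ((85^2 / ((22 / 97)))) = 176 / 11914025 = 0.00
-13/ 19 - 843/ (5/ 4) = -64133/ 95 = -675.08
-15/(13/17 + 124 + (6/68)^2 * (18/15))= -14450/120199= -0.12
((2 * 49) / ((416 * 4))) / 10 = 49 / 8320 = 0.01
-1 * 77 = -77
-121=-121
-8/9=-0.89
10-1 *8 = 2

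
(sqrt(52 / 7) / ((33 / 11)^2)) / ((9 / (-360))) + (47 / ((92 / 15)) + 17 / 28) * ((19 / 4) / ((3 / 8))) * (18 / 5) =303582 / 805 - 80 * sqrt(91) / 63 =365.01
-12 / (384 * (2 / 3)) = -3 / 64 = -0.05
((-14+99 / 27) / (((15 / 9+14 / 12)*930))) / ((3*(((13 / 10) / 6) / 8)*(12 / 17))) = -8 / 117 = -0.07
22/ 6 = 11/ 3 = 3.67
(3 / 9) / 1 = 1 / 3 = 0.33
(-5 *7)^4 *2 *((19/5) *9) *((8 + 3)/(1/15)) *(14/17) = 237104752500/17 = 13947338382.35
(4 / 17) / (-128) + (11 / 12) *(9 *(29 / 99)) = 3941 / 1632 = 2.41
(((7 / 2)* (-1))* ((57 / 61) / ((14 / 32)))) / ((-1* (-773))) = -456 / 47153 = -0.01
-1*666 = -666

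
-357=-357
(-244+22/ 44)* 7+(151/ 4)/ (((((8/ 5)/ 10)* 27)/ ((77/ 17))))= -12227173/ 7344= -1664.92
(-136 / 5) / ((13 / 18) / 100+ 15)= -2880 / 1589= -1.81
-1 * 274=-274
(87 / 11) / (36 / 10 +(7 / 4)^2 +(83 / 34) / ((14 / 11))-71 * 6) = -276080 / 14570721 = -0.02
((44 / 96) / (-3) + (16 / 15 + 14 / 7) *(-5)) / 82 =-1115 / 5904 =-0.19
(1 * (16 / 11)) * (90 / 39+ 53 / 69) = 44144 / 9867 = 4.47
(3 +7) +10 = 20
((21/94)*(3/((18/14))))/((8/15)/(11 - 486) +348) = 349125/233072248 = 0.00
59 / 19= 3.11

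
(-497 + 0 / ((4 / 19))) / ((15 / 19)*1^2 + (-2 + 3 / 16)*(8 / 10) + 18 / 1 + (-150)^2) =-188860 / 8556589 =-0.02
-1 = -1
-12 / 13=-0.92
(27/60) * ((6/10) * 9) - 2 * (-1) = 443/100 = 4.43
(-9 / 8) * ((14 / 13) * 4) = -63 / 13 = -4.85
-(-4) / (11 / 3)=12 / 11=1.09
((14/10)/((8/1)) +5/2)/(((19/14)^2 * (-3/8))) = -20972/5415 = -3.87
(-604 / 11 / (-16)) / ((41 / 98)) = 8.20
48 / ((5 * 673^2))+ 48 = 108703008 / 2264645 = 48.00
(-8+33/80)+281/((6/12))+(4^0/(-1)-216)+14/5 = 340.21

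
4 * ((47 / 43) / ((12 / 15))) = 235 / 43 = 5.47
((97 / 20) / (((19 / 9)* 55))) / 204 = 291 / 1421200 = 0.00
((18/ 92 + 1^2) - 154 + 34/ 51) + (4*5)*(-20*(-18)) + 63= 981299/ 138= 7110.86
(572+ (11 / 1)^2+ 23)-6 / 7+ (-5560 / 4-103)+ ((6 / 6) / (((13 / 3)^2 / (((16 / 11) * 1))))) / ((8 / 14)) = -10120491 / 13013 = -777.72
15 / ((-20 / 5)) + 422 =1673 / 4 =418.25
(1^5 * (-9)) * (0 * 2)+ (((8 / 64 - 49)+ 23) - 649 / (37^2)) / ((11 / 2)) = -288575 / 60236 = -4.79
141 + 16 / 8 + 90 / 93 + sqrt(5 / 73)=sqrt(365) / 73 + 4463 / 31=144.23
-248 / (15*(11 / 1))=-248 / 165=-1.50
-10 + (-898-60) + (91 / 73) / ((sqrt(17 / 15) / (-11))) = -968-1001 * sqrt(255) / 1241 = -980.88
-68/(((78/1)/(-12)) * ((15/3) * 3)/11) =1496/195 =7.67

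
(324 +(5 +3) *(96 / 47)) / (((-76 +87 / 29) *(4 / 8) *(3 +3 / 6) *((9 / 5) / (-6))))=213280 / 24017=8.88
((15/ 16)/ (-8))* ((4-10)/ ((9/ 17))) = 85/ 64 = 1.33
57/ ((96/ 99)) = 58.78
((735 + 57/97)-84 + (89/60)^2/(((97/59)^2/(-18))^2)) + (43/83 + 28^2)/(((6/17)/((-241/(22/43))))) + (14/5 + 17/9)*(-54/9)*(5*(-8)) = -12671680327419350947/12124085032950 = -1045165.91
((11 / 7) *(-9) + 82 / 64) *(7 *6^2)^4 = -51867749304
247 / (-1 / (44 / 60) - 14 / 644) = -124982 / 701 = -178.29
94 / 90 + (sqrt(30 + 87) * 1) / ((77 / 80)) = 47 / 45 + 240 * sqrt(13) / 77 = 12.28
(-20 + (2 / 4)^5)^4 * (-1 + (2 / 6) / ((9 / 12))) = -92625577245 / 1048576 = -88334.63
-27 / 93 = -9 / 31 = -0.29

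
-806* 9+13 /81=-587561 /81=-7253.84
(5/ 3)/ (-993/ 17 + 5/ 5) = -85/ 2928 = -0.03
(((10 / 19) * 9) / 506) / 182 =45 / 874874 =0.00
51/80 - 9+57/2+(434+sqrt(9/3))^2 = 868 * sqrt(3)+15070331/80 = 189882.56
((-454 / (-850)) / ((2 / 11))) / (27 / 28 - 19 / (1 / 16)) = -34958 / 3606125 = -0.01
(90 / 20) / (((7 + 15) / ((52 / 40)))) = 0.27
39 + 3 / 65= 39.05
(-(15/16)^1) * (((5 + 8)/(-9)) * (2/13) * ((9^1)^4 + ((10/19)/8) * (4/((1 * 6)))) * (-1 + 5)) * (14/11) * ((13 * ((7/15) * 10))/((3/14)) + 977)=26990100515/3078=8768713.62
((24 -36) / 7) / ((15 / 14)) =-8 / 5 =-1.60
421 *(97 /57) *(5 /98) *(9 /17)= 612555 /31654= 19.35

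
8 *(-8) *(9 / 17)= -576 / 17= -33.88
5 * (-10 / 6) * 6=-50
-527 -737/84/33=-132871/252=-527.27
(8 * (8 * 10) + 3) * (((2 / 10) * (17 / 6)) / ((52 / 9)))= 63.06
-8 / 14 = -4 / 7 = -0.57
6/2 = 3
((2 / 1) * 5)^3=1000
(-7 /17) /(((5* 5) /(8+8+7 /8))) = -0.28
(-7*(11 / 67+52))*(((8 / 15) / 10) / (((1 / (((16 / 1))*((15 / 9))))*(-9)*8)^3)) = 1304800 / 1318761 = 0.99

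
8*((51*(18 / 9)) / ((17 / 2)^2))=192 / 17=11.29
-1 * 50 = -50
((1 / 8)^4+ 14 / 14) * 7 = 28679 / 4096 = 7.00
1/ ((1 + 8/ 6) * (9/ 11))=11/ 21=0.52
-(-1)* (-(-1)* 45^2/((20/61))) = 24705/4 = 6176.25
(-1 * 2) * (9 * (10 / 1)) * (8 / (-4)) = 360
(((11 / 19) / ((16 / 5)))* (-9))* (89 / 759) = -1335 / 6992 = -0.19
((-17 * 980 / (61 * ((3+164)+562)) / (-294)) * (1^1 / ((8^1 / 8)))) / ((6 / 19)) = 1615 / 400221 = 0.00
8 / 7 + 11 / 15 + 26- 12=1667 / 105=15.88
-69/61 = -1.13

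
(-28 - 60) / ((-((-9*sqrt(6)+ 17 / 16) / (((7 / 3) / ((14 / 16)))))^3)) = -123311463858176*sqrt(6) / 1912488258036383 - 1171912344469504 / 51637182966982341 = -0.18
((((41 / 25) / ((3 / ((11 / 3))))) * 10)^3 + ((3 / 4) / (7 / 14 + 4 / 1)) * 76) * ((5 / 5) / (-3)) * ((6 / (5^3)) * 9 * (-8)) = 11760400928 / 1265625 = 9292.17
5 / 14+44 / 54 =443 / 378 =1.17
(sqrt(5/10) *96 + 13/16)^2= 78 *sqrt(2) + 1179817/256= 4718.97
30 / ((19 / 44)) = 1320 / 19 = 69.47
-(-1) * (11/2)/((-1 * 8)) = -0.69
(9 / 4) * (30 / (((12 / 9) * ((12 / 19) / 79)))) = 202635 / 32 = 6332.34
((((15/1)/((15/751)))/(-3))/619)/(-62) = 0.01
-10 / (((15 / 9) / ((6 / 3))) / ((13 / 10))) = -78 / 5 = -15.60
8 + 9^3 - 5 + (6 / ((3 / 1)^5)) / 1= 59294 / 81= 732.02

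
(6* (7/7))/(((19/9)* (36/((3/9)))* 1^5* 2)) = 1/76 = 0.01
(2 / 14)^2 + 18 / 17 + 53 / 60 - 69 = -3350531 / 49980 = -67.04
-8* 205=-1640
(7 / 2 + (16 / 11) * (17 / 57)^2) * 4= 518842 / 35739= 14.52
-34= -34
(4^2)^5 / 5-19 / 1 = 1048481 / 5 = 209696.20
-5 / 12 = -0.42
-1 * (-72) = 72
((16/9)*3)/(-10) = -0.53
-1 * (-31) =31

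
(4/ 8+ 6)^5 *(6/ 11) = 1113879/ 176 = 6328.86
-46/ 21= -2.19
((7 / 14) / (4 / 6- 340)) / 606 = -1 / 411272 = -0.00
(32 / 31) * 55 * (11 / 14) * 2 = 19360 / 217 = 89.22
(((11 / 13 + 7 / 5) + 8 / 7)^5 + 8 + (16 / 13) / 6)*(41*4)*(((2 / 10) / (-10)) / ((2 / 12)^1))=-4368029475846326144 / 487525113359375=-8959.60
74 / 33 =2.24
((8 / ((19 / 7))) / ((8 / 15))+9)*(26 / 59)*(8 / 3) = 19136 / 1121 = 17.07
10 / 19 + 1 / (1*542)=5439 / 10298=0.53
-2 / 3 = -0.67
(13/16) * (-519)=-6747/16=-421.69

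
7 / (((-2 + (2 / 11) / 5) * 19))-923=-1894381 / 2052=-923.19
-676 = -676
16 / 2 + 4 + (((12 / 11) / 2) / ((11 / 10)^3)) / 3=177692 / 14641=12.14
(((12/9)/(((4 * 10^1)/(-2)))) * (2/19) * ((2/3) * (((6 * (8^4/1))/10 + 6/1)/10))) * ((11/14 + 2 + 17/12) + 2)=-7.15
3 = 3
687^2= 471969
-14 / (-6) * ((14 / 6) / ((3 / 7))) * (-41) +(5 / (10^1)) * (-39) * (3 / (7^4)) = -67533685 / 129654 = -520.88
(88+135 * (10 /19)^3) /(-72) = -92324 /61731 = -1.50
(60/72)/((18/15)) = 25/36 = 0.69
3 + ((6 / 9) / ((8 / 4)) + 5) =8.33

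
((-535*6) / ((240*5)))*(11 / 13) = -2.26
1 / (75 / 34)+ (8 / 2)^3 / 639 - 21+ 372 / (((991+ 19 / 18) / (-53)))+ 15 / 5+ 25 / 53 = -557118262093 / 15119075475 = -36.85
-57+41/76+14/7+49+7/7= -339/76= -4.46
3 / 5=0.60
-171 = -171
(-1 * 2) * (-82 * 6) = 984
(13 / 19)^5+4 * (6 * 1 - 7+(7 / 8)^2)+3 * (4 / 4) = 87651955 / 39617584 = 2.21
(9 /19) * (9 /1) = 81 /19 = 4.26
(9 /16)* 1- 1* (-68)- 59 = 153 /16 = 9.56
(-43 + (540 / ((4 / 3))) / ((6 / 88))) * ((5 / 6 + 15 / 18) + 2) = 64867 / 3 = 21622.33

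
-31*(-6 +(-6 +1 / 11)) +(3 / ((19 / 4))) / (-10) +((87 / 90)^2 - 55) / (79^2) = 433310074289 / 1173932100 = 369.11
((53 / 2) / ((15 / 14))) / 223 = 371 / 3345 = 0.11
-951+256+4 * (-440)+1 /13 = -31914 /13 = -2454.92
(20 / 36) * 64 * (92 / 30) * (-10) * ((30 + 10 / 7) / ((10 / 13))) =-8419840 / 189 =-44549.42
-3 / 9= -1 / 3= -0.33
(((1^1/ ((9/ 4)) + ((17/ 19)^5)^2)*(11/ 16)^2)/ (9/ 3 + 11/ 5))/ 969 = 25814267131823225/ 355889855920984459776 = 0.00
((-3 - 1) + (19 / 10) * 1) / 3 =-7 / 10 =-0.70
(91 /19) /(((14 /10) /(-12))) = -780 /19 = -41.05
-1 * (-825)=825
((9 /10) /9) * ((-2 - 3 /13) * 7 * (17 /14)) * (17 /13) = -2.48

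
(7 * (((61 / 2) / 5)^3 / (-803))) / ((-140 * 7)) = 226981 / 112420000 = 0.00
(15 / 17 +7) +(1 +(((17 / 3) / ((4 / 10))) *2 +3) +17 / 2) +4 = 5377 / 102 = 52.72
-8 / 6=-4 / 3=-1.33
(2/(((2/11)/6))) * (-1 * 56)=-3696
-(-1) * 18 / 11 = 18 / 11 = 1.64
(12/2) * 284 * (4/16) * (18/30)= 1278/5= 255.60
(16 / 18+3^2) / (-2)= -89 / 18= -4.94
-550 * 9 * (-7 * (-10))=-346500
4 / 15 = 0.27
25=25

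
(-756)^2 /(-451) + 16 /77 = -4000096 /3157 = -1267.06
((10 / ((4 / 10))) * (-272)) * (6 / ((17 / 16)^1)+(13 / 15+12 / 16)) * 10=-1481800 / 3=-493933.33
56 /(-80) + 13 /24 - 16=-1939 /120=-16.16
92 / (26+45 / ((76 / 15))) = 6992 / 2651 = 2.64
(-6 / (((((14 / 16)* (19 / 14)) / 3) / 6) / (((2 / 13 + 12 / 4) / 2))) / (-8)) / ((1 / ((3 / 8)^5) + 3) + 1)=269001 / 2083445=0.13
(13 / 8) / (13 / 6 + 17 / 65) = 2535 / 3788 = 0.67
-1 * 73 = -73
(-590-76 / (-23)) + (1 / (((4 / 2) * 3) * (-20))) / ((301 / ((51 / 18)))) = -2924420071 / 4984560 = -586.70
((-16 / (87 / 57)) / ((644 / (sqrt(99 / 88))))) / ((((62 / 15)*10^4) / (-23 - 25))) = 513*sqrt(2) / 36184750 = 0.00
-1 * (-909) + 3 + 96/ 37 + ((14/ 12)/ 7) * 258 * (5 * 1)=41795/ 37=1129.59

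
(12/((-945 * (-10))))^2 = 4/2480625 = 0.00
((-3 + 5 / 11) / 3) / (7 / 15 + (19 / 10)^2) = -2800 / 13453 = -0.21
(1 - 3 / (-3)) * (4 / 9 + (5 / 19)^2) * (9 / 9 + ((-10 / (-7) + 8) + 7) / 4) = 5.25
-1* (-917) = 917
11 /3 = 3.67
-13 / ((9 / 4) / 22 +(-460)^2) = -1144 / 18620809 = -0.00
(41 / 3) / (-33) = -41 / 99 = -0.41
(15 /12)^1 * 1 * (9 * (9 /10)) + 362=2977 /8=372.12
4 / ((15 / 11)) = 2.93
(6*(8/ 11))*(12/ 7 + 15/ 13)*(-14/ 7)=-25056/ 1001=-25.03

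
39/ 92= 0.42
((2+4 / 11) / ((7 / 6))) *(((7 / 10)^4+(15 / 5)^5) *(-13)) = -1233227307 / 192500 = -6406.38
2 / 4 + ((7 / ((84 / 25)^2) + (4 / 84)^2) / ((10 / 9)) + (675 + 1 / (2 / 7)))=5327751 / 7840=679.56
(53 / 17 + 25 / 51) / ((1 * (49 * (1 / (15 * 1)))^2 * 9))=4600 / 122451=0.04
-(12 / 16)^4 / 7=-81 / 1792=-0.05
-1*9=-9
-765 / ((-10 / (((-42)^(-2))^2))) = 17 / 691488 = 0.00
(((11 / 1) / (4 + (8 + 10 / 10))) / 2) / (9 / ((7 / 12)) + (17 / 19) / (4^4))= 187264 / 6830603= 0.03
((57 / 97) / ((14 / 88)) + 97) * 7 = 704.86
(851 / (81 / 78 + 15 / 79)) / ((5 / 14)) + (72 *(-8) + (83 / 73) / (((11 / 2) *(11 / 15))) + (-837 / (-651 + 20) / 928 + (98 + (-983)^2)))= 2177401494743770591 / 2249960132640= 967751.15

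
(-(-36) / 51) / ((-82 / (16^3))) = -24576 / 697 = -35.26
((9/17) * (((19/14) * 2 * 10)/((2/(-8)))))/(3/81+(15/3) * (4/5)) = -184680/12971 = -14.24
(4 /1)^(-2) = 1 /16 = 0.06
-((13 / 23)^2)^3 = -0.03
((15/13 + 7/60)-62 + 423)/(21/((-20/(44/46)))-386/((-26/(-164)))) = -6499133/43697778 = -0.15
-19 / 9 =-2.11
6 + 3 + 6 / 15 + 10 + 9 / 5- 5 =81 / 5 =16.20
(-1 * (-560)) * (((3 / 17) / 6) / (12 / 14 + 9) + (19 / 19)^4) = 658840 / 1173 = 561.67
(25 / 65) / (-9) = -5 / 117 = -0.04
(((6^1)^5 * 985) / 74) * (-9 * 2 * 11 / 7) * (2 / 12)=-126379440 / 259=-487951.51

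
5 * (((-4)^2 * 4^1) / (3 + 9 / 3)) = 160 / 3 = 53.33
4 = 4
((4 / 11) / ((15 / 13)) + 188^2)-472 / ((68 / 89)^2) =3293676401 / 95370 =34535.77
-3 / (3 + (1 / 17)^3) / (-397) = 14739 / 5851780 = 0.00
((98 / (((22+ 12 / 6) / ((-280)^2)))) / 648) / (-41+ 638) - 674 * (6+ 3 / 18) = -602843383 / 145071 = -4155.51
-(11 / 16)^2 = -121 / 256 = -0.47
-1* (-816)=816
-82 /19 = -4.32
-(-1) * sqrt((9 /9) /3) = sqrt(3) /3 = 0.58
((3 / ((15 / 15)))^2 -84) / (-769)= 0.10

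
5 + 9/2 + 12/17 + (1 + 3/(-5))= 1803/170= 10.61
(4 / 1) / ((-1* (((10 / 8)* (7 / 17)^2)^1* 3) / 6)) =-9248 / 245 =-37.75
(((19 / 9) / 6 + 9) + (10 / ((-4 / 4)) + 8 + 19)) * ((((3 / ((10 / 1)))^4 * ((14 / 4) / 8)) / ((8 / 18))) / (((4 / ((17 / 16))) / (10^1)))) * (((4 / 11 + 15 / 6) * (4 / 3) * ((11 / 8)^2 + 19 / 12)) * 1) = 21347130231 / 2883584000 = 7.40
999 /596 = 1.68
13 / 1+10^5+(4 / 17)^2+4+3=28905796 / 289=100020.06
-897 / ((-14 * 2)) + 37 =1933 / 28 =69.04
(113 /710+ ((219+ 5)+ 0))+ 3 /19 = 3026037 /13490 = 224.32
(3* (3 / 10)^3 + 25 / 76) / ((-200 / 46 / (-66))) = 5911851 / 950000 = 6.22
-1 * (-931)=931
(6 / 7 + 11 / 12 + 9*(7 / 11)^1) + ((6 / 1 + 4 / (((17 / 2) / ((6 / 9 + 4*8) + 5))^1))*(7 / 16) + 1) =593165 / 31416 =18.88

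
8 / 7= 1.14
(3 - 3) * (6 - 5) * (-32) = 0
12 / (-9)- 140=-141.33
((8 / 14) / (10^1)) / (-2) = -1 / 35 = -0.03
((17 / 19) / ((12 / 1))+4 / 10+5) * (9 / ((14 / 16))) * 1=56.31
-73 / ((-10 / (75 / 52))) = 1095 / 104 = 10.53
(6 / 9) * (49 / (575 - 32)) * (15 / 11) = 490 / 5973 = 0.08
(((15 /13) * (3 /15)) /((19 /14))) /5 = 42 /1235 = 0.03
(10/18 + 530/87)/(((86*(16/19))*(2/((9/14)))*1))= 32965/1117312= 0.03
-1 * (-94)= 94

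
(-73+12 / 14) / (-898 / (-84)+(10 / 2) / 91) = -39390 / 5867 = -6.71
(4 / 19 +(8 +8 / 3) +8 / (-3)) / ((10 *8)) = 39 / 380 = 0.10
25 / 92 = 0.27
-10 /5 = -2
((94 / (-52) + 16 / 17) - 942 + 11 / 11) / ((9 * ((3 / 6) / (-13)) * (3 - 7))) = -416305 / 612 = -680.24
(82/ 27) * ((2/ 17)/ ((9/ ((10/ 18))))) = 820/ 37179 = 0.02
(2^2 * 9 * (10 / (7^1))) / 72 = 5 / 7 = 0.71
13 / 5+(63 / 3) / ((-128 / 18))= -113 / 320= -0.35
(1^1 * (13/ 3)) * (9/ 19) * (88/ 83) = 3432/ 1577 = 2.18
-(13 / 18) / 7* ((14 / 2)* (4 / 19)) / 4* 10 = -65 / 171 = -0.38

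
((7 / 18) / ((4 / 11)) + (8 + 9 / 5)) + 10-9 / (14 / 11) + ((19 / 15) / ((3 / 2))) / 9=13.89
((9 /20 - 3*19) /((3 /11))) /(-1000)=4147 /20000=0.21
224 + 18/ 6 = 227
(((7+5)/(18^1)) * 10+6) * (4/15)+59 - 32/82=114367/1845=61.99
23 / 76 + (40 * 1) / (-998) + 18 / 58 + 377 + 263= 704499509 / 1099796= 640.57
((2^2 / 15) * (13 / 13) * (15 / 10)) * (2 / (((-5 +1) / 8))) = -8 / 5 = -1.60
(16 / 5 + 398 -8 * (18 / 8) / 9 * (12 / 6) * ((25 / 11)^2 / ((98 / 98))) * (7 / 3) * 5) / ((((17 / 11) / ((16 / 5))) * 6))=55.27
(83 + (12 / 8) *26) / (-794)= -61 / 397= -0.15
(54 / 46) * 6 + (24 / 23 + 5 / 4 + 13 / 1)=2055 / 92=22.34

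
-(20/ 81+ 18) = -1478/ 81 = -18.25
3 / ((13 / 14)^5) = 1613472 / 371293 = 4.35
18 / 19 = 0.95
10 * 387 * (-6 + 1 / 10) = -22833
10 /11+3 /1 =43 /11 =3.91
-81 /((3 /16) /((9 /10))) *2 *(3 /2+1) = -1944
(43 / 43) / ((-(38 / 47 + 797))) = -47 / 37497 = -0.00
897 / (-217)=-897 / 217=-4.13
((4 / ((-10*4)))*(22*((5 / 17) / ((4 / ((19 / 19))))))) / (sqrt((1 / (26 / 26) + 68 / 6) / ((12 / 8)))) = -33*sqrt(74) / 5032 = -0.06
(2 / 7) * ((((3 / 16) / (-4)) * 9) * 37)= -999 / 224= -4.46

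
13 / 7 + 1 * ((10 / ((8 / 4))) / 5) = 20 / 7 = 2.86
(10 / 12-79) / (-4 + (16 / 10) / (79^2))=14635145 / 748872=19.54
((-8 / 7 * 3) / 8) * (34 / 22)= -51 / 77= -0.66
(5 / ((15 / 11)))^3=1331 / 27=49.30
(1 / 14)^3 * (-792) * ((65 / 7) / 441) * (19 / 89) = -13585 / 10470761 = -0.00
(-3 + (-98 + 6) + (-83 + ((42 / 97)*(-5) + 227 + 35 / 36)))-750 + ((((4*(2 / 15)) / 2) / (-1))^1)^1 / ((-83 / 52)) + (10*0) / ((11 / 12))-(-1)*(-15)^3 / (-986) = -499113749449 / 714445740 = -698.60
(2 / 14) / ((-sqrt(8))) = -sqrt(2) / 28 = -0.05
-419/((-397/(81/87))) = 11313/11513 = 0.98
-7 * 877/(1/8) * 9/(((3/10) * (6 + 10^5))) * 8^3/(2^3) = -942.89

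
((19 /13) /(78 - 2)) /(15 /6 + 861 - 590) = 1 /14222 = 0.00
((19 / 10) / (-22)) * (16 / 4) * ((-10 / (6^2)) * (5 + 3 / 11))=551 / 1089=0.51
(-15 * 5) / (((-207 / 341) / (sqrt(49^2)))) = 417725 / 69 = 6053.99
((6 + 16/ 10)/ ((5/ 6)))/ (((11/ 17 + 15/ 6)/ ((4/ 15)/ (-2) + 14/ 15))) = 31008/ 13375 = 2.32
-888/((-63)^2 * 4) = -74/1323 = -0.06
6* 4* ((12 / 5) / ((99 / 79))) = 2528 / 55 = 45.96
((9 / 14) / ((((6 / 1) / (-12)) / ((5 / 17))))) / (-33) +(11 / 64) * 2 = 14879 / 41888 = 0.36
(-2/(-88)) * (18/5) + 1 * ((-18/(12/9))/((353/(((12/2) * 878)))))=-7819803/38830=-201.39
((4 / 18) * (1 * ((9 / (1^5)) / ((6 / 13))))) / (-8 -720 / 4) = -13 / 564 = -0.02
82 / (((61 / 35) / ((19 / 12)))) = 27265 / 366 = 74.49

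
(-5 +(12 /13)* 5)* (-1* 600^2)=1800000 /13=138461.54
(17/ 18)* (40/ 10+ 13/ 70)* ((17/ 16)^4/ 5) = 416018101/ 412876800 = 1.01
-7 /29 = -0.24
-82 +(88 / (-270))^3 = -82.03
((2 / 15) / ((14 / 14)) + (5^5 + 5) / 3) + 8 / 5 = 15676 / 15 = 1045.07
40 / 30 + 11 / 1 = 37 / 3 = 12.33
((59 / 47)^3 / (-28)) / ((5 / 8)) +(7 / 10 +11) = 84209521 / 7267610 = 11.59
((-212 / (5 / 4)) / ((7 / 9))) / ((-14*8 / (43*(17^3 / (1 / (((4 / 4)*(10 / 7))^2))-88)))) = 9988610868 / 12005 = 832037.56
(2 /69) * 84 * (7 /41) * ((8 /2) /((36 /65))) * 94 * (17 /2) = 20358520 /8487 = 2398.79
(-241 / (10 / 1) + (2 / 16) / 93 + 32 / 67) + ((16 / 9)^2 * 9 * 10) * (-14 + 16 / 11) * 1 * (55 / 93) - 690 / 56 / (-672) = -1250975658293 / 586212480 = -2134.00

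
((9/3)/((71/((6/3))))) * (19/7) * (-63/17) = -1026/1207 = -0.85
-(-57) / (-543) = -19 / 181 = -0.10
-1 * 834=-834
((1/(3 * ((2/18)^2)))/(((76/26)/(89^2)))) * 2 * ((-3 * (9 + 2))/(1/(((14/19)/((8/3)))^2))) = -40461283863/109744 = -368687.89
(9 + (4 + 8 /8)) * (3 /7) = 6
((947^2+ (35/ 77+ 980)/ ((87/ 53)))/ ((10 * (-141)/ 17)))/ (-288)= 811105717/ 21589920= 37.57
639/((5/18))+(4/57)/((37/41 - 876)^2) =843973633710194/366881252685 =2300.40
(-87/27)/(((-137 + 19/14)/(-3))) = -406/5697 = -0.07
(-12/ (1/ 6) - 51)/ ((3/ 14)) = -574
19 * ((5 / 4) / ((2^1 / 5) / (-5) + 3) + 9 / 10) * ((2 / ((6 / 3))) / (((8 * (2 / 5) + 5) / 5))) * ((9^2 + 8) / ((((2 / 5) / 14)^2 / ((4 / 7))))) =2868992875 / 2993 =958567.62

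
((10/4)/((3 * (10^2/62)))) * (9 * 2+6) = 62/5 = 12.40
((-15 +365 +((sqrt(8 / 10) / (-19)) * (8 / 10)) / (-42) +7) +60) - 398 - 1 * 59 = -40 +4 * sqrt(5) / 9975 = -40.00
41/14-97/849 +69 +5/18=1285330/17829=72.09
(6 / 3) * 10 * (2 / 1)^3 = 160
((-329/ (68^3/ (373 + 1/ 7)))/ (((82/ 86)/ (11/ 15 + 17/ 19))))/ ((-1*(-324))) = -38271677/ 18600323220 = -0.00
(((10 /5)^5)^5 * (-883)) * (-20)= 592571269120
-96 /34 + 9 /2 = 57 /34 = 1.68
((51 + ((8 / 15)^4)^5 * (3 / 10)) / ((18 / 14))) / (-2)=-197852779474964493418886291 / 9975770190238952636718750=-19.83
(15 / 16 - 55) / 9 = -865 / 144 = -6.01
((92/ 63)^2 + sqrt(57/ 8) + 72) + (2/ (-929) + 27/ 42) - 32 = sqrt(114)/ 4 + 315427003/ 7374402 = 45.44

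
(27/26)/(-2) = -27/52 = -0.52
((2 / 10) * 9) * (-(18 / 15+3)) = -189 / 25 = -7.56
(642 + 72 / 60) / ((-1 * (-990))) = 536 / 825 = 0.65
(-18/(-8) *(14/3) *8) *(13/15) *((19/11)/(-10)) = -3458/275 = -12.57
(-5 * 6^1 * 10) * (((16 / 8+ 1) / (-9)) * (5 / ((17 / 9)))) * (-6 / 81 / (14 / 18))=-3000 / 119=-25.21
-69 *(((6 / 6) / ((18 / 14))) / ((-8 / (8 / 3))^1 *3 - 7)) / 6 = 161 / 288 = 0.56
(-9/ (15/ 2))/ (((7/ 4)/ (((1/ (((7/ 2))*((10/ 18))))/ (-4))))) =108/ 1225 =0.09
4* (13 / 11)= 52 / 11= 4.73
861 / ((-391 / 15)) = -33.03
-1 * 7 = -7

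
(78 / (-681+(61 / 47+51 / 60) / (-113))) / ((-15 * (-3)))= -552344 / 217013517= -0.00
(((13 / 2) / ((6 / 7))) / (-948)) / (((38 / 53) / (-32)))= 4823 / 13509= 0.36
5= 5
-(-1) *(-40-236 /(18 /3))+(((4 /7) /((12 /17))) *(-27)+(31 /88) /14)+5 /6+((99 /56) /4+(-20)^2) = 739471 /2464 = 300.11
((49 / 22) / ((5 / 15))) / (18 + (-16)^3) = -147 / 89716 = -0.00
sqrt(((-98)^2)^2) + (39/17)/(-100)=16326761/1700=9603.98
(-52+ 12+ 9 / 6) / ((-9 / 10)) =385 / 9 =42.78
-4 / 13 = -0.31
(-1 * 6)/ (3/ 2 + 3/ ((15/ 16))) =-60/ 47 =-1.28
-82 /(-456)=41 /228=0.18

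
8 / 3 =2.67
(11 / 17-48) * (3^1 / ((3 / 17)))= -805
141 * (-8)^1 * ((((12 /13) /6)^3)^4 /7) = -4620288 /163086595857367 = -0.00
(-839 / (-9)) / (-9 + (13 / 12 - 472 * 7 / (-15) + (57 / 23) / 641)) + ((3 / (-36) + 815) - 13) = 1808612198569 / 2254127796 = 802.36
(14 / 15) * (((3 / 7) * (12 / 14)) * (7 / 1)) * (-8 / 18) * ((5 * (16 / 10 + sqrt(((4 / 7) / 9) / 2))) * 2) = -256 / 15 - 32 * sqrt(14) / 63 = -18.97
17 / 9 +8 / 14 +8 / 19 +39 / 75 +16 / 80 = 107771 / 29925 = 3.60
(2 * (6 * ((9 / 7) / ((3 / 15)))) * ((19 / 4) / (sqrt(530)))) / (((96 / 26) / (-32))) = -2223 * sqrt(530) / 371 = -137.94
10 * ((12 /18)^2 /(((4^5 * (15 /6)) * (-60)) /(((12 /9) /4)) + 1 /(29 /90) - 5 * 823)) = -232 /24268401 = -0.00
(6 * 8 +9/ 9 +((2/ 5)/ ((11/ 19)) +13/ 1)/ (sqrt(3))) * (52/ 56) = 3263 * sqrt(3)/ 770 +91/ 2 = 52.84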